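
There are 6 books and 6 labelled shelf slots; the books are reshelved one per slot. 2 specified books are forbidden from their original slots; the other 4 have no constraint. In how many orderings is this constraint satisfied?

504

Let A_j be the event that the j-th constrained one is fixed. By inclusion-exclusion over the 2 events:
Σ_{j=0}^{2} (-1)^j C(2,j)(6-j)!
= C(2,0)·6! - C(2,1)·5! + C(2,2)·4!
= 720 - 240 + 24
= 504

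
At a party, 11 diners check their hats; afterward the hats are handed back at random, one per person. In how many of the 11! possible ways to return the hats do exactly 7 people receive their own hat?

Pick the 7 fixed positions: C(11,7) = 330 ways.
The remaining 4 must be deranged: !4 = 9.
Total: 330 × 9 = 2970.

2970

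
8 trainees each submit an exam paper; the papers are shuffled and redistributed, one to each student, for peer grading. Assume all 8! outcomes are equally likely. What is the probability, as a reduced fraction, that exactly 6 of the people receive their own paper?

Favorable outcomes: C(8,6)·!2 = 28·1 = 28.
Total outcomes: 8! = 40320.
Probability = 28/40320 = 1/1440.

1/1440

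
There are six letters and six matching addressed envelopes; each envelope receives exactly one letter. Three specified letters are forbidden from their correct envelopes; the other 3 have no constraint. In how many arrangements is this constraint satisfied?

426

Inclusion-exclusion on the 3 forbidden self-matches:
Σ_{j=0}^{3} (-1)^j C(3,j)(6-j)!
= C(3,0)·6! - C(3,1)·5! + C(3,2)·4! - C(3,3)·3!
= 720 - 360 + 72 - 6
= 426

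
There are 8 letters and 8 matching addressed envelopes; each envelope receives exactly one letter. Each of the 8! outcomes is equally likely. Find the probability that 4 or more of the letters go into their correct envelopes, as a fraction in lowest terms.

Favorable outcomes: Σ_{i≥4} C(8,i)·!(8-i) = 70·9 + 56·2 + 28·1 + 8·0 + 1·1 = 771.
Total outcomes: 8! = 40320.
Probability = 771/40320 = 257/13440.

257/13440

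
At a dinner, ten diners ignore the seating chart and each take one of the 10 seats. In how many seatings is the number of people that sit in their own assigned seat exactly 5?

Pick the 5 fixed positions: C(10,5) = 252 ways.
The remaining 5 must be deranged: !5 = 44.
Total: 252 × 44 = 11088.

11088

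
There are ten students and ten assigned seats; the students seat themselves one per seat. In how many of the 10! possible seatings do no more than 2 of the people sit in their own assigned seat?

# with exactly i fixed is C(10,i)·!(10-i); sum over i=0..2:
  i=0: C(10,0)·!10 = 1·1334961 = 1334961
  i=1: C(10,1)·!9 = 10·133496 = 1334960
  i=2: C(10,2)·!8 = 45·14833 = 667485
Total = 3337406.

3337406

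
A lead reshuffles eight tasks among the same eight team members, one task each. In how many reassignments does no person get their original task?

!8 is the nearest integer to 8!/e.
8! = 40320, and 40320/e ≈ 14832.90, so !8 = 14833.

14833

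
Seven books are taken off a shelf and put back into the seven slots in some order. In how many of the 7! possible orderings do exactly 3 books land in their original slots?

Choose which 3 of the 7 are fixed: C(7,3) = 35.
The other 4 form a derangement: !4 = 9.
Total: 35 × 9 = 315.

315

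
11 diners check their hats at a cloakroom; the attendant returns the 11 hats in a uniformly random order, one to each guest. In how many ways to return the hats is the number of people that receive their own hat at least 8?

Sum C(11,i)·!(11-i) for i = 8..11:
  i=8: C(11,8)·!3 = 165·2 = 330
  i=9: C(11,9)·!2 = 55·1 = 55
  i=10: C(11,10)·!1 = 11·0 = 0
  i=11: C(11,11)·!0 = 1·1 = 1
Total = 386.

386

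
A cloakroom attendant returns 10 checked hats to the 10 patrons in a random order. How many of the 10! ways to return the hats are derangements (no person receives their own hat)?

1334961

The subfactorial !10 = [10!/e] (nearest integer).
10! = 3628800, and 3628800/e ≈ 1334960.92, so !10 = 1334961.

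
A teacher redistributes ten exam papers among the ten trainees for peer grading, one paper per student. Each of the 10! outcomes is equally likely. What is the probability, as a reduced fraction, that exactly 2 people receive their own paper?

2119/11520

Favorable outcomes: C(10,2)·!8 = 45·14833 = 667485.
Total outcomes: 10! = 3628800.
Probability = 667485/3628800 = 2119/11520.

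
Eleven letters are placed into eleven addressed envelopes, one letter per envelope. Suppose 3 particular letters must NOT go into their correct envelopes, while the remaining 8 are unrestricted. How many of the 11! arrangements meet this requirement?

Let A_j be the event that the j-th constrained one is fixed. By inclusion-exclusion over the 3 events:
Σ_{j=0}^{3} (-1)^j C(3,j)(11-j)!
= C(3,0)·11! - C(3,1)·10! + C(3,2)·9! - C(3,3)·8!
= 39916800 - 10886400 + 1088640 - 40320
= 30078720

30078720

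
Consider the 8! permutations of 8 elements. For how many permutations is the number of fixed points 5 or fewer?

# with exactly i fixed is C(8,i)·!(8-i); sum over i=0..5:
  i=0: C(8,0)·!8 = 1·14833 = 14833
  i=1: C(8,1)·!7 = 8·1854 = 14832
  i=2: C(8,2)·!6 = 28·265 = 7420
  i=3: C(8,3)·!5 = 56·44 = 2464
  i=4: C(8,4)·!4 = 70·9 = 630
  i=5: C(8,5)·!3 = 56·2 = 112
Total = 40291.

40291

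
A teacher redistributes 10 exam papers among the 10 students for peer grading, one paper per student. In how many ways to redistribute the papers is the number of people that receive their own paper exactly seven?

240

Pick the 7 fixed positions: C(10,7) = 120 ways.
The remaining 3 must be deranged: !3 = 2.
Total: 120 × 2 = 240.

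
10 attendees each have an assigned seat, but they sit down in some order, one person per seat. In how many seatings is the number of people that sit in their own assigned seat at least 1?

2293839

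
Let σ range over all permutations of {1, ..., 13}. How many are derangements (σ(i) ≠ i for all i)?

2290792932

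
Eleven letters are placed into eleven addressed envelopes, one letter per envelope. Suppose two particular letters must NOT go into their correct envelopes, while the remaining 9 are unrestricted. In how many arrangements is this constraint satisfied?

Inclusion-exclusion on the 2 forbidden self-matches:
Σ_{j=0}^{2} (-1)^j C(2,j)(11-j)!
= C(2,0)·11! - C(2,1)·10! + C(2,2)·9!
= 39916800 - 7257600 + 362880
= 33022080

33022080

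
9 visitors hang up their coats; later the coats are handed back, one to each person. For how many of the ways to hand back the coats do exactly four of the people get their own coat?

Choose which 4 of the 9 are fixed: C(9,4) = 126.
The other 5 form a derangement: !5 = 44.
Total: 126 × 44 = 5544.

5544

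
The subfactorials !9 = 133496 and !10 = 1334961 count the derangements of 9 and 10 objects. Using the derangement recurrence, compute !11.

14684570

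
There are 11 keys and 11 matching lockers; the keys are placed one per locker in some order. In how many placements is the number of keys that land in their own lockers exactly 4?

611820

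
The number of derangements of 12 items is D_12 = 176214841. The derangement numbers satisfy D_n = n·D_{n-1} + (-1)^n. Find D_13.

2290792932

D_13 = 13·176214841 - 1 = 2290792932.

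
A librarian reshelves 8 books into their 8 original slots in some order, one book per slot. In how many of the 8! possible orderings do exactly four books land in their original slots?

630

Choose which 4 of the 8 are fixed: C(8,4) = 70.
The other 4 form a derangement: !4 = 9.
Total: 70 × 9 = 630.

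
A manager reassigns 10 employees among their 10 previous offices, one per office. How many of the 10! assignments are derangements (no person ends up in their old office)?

Use !n = n·!(n-1) + (-1)^n.
!10 = 10·133496 + 1 = 1334961

1334961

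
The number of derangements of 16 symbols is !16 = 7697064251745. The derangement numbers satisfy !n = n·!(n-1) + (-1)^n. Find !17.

!17 = 17·7697064251745 - 1 = 130850092279664.

130850092279664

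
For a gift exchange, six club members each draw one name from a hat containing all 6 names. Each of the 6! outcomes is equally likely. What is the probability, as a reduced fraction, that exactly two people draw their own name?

3/16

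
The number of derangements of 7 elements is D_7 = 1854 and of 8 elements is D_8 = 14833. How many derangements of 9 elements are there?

D_9 = (9-1)·(D_8 + D_7) = 8·(14833 + 1854) = 8·16687 = 133496.

133496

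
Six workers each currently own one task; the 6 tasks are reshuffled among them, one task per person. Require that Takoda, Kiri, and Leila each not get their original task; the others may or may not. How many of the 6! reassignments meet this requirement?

Inclusion-exclusion on the 3 forbidden self-matches:
Σ_{j=0}^{3} (-1)^j C(3,j)(6-j)!
= C(3,0)·6! - C(3,1)·5! + C(3,2)·4! - C(3,3)·3!
= 720 - 360 + 72 - 6
= 426

426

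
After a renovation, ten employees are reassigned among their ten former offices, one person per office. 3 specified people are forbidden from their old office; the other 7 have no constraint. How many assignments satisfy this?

Inclusion-exclusion on the 3 forbidden self-matches:
Σ_{j=0}^{3} (-1)^j C(3,j)(10-j)!
= C(3,0)·10! - C(3,1)·9! + C(3,2)·8! - C(3,3)·7!
= 3628800 - 1088640 + 120960 - 5040
= 2656080

2656080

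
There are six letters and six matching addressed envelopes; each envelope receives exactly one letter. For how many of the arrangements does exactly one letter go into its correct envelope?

264

Pick the single fixed position: C(6,1) = 6 ways.
The remaining 5 must be deranged: !5 = 44.
Total: 6 × 44 = 264.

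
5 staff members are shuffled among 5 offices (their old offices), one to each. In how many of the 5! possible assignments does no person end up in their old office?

44

By inclusion-exclusion, !5 = Σ (-1)^k · 5!/k! for k=0..5
= 5! - 5!/1! + 5!/2! - 5!/3! + 5!/4! - 5!/5!
= 120 - 120 + 60 - 20 + 5 - 1
= 44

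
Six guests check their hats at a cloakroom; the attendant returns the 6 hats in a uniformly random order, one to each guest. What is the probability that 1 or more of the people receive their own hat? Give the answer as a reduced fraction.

Favorable outcomes: Σ_{i≥1} C(6,i)·!(6-i) = 6·44 + 15·9 + 20·2 + 15·1 + 6·0 + 1·1 = 455.
Total outcomes: 6! = 720.
Probability = 455/720 = 91/144.

91/144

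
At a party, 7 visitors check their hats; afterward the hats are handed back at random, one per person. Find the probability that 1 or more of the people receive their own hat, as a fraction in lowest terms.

177/280

Favorable outcomes: Σ_{i≥1} C(7,i)·!(7-i) = 7·265 + 21·44 + 35·9 + 35·2 + 21·1 + 7·0 + 1·1 = 3186.
Total outcomes: 7! = 5040.
Probability = 3186/5040 = 177/280.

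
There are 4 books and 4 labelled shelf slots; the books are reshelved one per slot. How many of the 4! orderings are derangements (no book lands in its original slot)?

9

Use !n = n·!(n-1) + (-1)^n.
!4 = 4·2 + 1 = 9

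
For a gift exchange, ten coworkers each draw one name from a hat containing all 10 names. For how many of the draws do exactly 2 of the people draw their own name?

Choose which 2 of the 10 are fixed: C(10,2) = 45.
The remaining 8 must be deranged: !8 = 14833.
Total: 45 × 14833 = 667485.

667485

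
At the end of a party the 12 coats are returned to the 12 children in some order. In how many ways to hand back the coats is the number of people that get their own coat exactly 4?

7342335

Pick the 4 fixed positions: C(12,4) = 495 ways.
The remaining 8 must be deranged: !8 = 14833.
Total: 495 × 14833 = 7342335.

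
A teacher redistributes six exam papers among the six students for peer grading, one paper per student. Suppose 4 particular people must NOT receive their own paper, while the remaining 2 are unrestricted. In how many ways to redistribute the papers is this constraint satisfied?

Let A_j be the event that the j-th constrained one is fixed. By inclusion-exclusion over the 4 events:
Σ_{j=0}^{4} (-1)^j C(4,j)(6-j)!
= C(4,0)·6! - C(4,1)·5! + C(4,2)·4! - C(4,3)·3! + C(4,4)·2!
= 720 - 480 + 144 - 24 + 2
= 362

362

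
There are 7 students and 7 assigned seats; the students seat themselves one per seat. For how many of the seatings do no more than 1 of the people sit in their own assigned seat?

# with exactly i fixed is C(7,i)·!(7-i); sum over i=0..1:
  i=0: C(7,0)·!7 = 1·1854 = 1854
  i=1: C(7,1)·!6 = 7·265 = 1855
Total = 3709.

3709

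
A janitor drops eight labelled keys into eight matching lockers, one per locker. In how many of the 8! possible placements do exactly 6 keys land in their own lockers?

28

Pick the 6 fixed positions: C(8,6) = 28 ways.
The remaining 2 must be deranged: !2 = 1.
Total: 28 × 1 = 28.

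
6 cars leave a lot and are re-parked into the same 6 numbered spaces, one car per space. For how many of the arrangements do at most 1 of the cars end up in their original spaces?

# with exactly i fixed is C(6,i)·!(6-i); sum over i=0..1:
  i=0: C(6,0)·!6 = 1·265 = 265
  i=1: C(6,1)·!5 = 6·44 = 264
Total = 529.

529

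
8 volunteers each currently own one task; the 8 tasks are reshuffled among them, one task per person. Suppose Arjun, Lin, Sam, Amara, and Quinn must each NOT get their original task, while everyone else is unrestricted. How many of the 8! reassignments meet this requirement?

Inclusion-exclusion on the 5 forbidden self-matches:
Σ_{j=0}^{5} (-1)^j C(5,j)(8-j)!
= C(5,0)·8! - C(5,1)·7! + C(5,2)·6! - C(5,3)·5! + C(5,4)·4! - C(5,5)·3!
= 40320 - 25200 + 7200 - 1200 + 120 - 6
= 21234

21234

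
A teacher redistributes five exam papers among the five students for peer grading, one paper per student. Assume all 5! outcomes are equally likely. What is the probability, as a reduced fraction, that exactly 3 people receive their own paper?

Favorable outcomes: C(5,3)·!2 = 10·1 = 10.
Total outcomes: 5! = 120.
Probability = 10/120 = 1/12.

1/12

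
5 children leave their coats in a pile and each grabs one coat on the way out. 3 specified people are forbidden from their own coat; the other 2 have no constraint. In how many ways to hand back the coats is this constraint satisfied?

Let A_j be the event that the j-th constrained one is fixed. By inclusion-exclusion over the 3 events:
Σ_{j=0}^{3} (-1)^j C(3,j)(5-j)!
= C(3,0)·5! - C(3,1)·4! + C(3,2)·3! - C(3,3)·2!
= 120 - 72 + 18 - 2
= 64

64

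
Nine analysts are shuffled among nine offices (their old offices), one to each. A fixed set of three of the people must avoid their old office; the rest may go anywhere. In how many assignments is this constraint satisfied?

Inclusion-exclusion on the 3 forbidden self-matches:
Σ_{j=0}^{3} (-1)^j C(3,j)(9-j)!
= C(3,0)·9! - C(3,1)·8! + C(3,2)·7! - C(3,3)·6!
= 362880 - 120960 + 15120 - 720
= 256320

256320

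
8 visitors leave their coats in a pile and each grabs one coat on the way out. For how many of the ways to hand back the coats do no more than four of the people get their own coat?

40179

# with exactly i fixed is C(8,i)·!(8-i); sum over i=0..4:
  i=0: C(8,0)·!8 = 1·14833 = 14833
  i=1: C(8,1)·!7 = 8·1854 = 14832
  i=2: C(8,2)·!6 = 28·265 = 7420
  i=3: C(8,3)·!5 = 56·44 = 2464
  i=4: C(8,4)·!4 = 70·9 = 630
Total = 40179.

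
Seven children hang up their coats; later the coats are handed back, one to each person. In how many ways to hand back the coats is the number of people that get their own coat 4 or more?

92

Sum C(7,i)·!(7-i) for i = 4..7:
  i=4: C(7,4)·!3 = 35·2 = 70
  i=5: C(7,5)·!2 = 21·1 = 21
  i=6: C(7,6)·!1 = 7·0 = 0
  i=7: C(7,7)·!0 = 1·1 = 1
Total = 92.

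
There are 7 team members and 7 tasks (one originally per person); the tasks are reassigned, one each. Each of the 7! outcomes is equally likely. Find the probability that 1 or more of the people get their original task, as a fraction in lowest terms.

177/280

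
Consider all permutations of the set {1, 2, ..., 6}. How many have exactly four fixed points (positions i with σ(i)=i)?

Choose which 4 of the 6 are fixed: C(6,4) = 15.
The remaining 2 must be deranged: !2 = 1.
Total: 15 × 1 = 15.

15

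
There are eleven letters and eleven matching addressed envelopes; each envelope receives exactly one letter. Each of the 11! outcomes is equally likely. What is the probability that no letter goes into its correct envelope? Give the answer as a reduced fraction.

Favorable outcomes: !11 = 14684570.
Total outcomes: 11! = 39916800.
Probability = 14684570/39916800 = 1468457/3991680.

1468457/3991680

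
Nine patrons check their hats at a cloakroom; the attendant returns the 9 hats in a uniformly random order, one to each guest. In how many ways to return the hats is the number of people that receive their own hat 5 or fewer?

Sum C(9,i)·!(9-i) for i = 0..5:
  i=0: C(9,0)·!9 = 1·133496 = 133496
  i=1: C(9,1)·!8 = 9·14833 = 133497
  i=2: C(9,2)·!7 = 36·1854 = 66744
  i=3: C(9,3)·!6 = 84·265 = 22260
  i=4: C(9,4)·!5 = 126·44 = 5544
  i=5: C(9,5)·!4 = 126·9 = 1134
Total = 362675.

362675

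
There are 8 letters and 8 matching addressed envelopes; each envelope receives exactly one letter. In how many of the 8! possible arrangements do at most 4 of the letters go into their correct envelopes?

40179

Sum C(8,i)·!(8-i) for i = 0..4:
  i=0: C(8,0)·!8 = 1·14833 = 14833
  i=1: C(8,1)·!7 = 8·1854 = 14832
  i=2: C(8,2)·!6 = 28·265 = 7420
  i=3: C(8,3)·!5 = 56·44 = 2464
  i=4: C(8,4)·!4 = 70·9 = 630
Total = 40179.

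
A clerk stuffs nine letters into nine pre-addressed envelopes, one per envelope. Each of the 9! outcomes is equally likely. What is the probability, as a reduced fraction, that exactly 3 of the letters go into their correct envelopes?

53/864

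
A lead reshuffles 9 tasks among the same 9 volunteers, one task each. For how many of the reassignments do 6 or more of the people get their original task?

Sum C(9,i)·!(9-i) for i = 6..9:
  i=6: C(9,6)·!3 = 84·2 = 168
  i=7: C(9,7)·!2 = 36·1 = 36
  i=8: C(9,8)·!1 = 9·0 = 0
  i=9: C(9,9)·!0 = 1·1 = 1
Total = 205.

205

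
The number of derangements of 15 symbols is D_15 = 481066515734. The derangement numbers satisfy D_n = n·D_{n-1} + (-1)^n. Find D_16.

7697064251745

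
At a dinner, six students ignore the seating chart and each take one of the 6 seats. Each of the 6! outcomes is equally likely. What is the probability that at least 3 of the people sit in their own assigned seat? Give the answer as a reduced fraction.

Favorable outcomes: Σ_{i≥3} C(6,i)·!(6-i) = 20·2 + 15·1 + 6·0 + 1·1 = 56.
Total outcomes: 6! = 720.
Probability = 56/720 = 7/90.

7/90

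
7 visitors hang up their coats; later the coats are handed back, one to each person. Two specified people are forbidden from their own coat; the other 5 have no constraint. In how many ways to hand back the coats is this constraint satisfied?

3720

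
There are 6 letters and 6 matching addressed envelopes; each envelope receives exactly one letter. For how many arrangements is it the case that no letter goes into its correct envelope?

265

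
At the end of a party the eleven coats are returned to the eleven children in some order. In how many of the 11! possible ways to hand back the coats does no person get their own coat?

14684570

The subfactorial !11 = [11!/e] (nearest integer).
11! = 39916800, and 39916800/e ≈ 14684570.08, so !11 = 14684570.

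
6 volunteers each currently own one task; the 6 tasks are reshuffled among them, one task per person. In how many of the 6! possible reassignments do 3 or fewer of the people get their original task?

704

# with exactly i fixed is C(6,i)·!(6-i); sum over i=0..3:
  i=0: C(6,0)·!6 = 1·265 = 265
  i=1: C(6,1)·!5 = 6·44 = 264
  i=2: C(6,2)·!4 = 15·9 = 135
  i=3: C(6,3)·!3 = 20·2 = 40
Total = 704.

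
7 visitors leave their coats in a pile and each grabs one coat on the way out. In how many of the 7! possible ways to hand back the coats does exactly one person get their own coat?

Pick the single fixed position: C(7,1) = 7 ways.
The other 6 form a derangement: !6 = 265.
Total: 7 × 265 = 1855.

1855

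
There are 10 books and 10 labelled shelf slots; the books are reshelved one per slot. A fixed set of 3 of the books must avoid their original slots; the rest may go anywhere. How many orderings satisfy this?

Inclusion-exclusion on the 3 forbidden self-matches:
Σ_{j=0}^{3} (-1)^j C(3,j)(10-j)!
= C(3,0)·10! - C(3,1)·9! + C(3,2)·8! - C(3,3)·7!
= 3628800 - 1088640 + 120960 - 5040
= 2656080

2656080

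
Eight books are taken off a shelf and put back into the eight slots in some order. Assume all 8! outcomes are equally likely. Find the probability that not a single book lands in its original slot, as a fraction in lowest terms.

2119/5760

Favorable outcomes: !8 = 14833.
Total outcomes: 8! = 40320.
Probability = 14833/40320 = 2119/5760.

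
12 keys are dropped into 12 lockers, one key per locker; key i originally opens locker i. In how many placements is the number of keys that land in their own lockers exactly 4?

7342335

Pick the 4 fixed positions: C(12,4) = 495 ways.
The other 8 form a derangement: !8 = 14833.
Total: 495 × 14833 = 7342335.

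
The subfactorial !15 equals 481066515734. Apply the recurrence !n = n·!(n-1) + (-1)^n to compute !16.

!16 = 16·481066515734 + 1 = 7697064251745.

7697064251745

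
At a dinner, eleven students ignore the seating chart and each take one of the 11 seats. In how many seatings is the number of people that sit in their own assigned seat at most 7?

39916414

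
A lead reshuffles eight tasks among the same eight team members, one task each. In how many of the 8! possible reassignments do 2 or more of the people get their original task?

10655

Sum C(8,i)·!(8-i) for i = 2..8:
  i=2: C(8,2)·!6 = 28·265 = 7420
  i=3: C(8,3)·!5 = 56·44 = 2464
  i=4: C(8,4)·!4 = 70·9 = 630
  i=5: C(8,5)·!3 = 56·2 = 112
  i=6: C(8,6)·!2 = 28·1 = 28
  i=7: C(8,7)·!1 = 8·0 = 0
  i=8: C(8,8)·!0 = 1·1 = 1
Total = 10655.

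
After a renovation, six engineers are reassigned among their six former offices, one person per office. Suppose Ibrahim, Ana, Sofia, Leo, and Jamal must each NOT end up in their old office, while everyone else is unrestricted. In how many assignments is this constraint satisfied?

309

Let A_j be the event that the j-th constrained one is fixed. By inclusion-exclusion over the 5 events:
Σ_{j=0}^{5} (-1)^j C(5,j)(6-j)!
= C(5,0)·6! - C(5,1)·5! + C(5,2)·4! - C(5,3)·3! + C(5,4)·2! - C(5,5)·1!
= 720 - 600 + 240 - 60 + 10 - 1
= 309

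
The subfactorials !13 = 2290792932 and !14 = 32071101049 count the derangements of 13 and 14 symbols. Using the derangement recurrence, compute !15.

!15 = (15-1)·(!14 + !13) = 14·(32071101049 + 2290792932) = 14·34361893981 = 481066515734.

481066515734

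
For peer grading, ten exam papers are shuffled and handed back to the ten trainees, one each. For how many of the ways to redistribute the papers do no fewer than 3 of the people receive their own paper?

Sum C(10,i)·!(10-i) for i = 3..10:
  i=3: C(10,3)·!7 = 120·1854 = 222480
  i=4: C(10,4)·!6 = 210·265 = 55650
  i=5: C(10,5)·!5 = 252·44 = 11088
  i=6: C(10,6)·!4 = 210·9 = 1890
  i=7: C(10,7)·!3 = 120·2 = 240
  i=8: C(10,8)·!2 = 45·1 = 45
  i=9: C(10,9)·!1 = 10·0 = 0
  i=10: C(10,10)·!0 = 1·1 = 1
Total = 291394.

291394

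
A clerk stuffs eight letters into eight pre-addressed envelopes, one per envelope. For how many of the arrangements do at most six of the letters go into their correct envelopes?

40319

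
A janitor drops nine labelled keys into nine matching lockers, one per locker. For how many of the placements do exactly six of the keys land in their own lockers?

168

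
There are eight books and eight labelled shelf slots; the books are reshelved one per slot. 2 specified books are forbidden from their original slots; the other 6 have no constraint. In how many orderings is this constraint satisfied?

Let A_j be the event that the j-th constrained one is fixed. By inclusion-exclusion over the 2 events:
Σ_{j=0}^{2} (-1)^j C(2,j)(8-j)!
= C(2,0)·8! - C(2,1)·7! + C(2,2)·6!
= 40320 - 10080 + 720
= 30960

30960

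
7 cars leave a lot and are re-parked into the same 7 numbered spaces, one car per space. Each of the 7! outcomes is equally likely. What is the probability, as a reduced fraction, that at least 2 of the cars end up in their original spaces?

1331/5040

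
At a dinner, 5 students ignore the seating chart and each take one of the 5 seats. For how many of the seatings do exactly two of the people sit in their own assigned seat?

Choose which 2 of the 5 are fixed: C(5,2) = 10.
The other 3 form a derangement: !3 = 2.
Total: 10 × 2 = 20.

20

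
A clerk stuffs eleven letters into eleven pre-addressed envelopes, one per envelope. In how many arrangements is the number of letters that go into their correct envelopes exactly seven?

Choose which 7 of the 11 are fixed: C(11,7) = 330.
The remaining 4 must be deranged: !4 = 9.
Total: 330 × 9 = 2970.

2970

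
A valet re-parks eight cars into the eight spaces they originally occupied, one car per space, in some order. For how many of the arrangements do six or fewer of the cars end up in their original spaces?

# with exactly i fixed is C(8,i)·!(8-i); sum over i=0..6:
  i=0: C(8,0)·!8 = 1·14833 = 14833
  i=1: C(8,1)·!7 = 8·1854 = 14832
  i=2: C(8,2)·!6 = 28·265 = 7420
  i=3: C(8,3)·!5 = 56·44 = 2464
  i=4: C(8,4)·!4 = 70·9 = 630
  i=5: C(8,5)·!3 = 56·2 = 112
  i=6: C(8,6)·!2 = 28·1 = 28
Total = 40319.

40319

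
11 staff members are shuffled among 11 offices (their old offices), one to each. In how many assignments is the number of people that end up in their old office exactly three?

2447445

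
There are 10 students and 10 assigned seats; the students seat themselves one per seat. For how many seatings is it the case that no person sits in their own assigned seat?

Recurrence: !10 = 9·(!9 + !8).
!10 = 9·(133496 + 14833) = 9·148329 = 1334961

1334961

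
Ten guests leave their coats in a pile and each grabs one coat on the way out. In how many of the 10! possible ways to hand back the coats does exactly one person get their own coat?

1334960

Choose which one of the 10 is fixed: C(10,1) = 10.
The other 9 form a derangement: !9 = 133496.
Total: 10 × 133496 = 1334960.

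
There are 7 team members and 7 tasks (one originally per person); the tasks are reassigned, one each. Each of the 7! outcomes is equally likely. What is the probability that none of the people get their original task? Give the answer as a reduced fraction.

Favorable outcomes: !7 = 1854.
Total outcomes: 7! = 5040.
Probability = 1854/5040 = 103/280.

103/280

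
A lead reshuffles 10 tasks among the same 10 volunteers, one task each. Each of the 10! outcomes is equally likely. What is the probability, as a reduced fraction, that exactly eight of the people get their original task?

Favorable outcomes: C(10,8)·!2 = 45·1 = 45.
Total outcomes: 10! = 3628800.
Probability = 45/3628800 = 1/80640.

1/80640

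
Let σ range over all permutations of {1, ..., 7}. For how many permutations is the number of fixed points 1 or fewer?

# with exactly i fixed is C(7,i)·!(7-i); sum over i=0..1:
  i=0: C(7,0)·!7 = 1·1854 = 1854
  i=1: C(7,1)·!6 = 7·265 = 1855
Total = 3709.

3709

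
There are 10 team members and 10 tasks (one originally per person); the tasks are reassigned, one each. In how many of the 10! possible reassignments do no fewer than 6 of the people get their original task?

Sum C(10,i)·!(10-i) for i = 6..10:
  i=6: C(10,6)·!4 = 210·9 = 1890
  i=7: C(10,7)·!3 = 120·2 = 240
  i=8: C(10,8)·!2 = 45·1 = 45
  i=9: C(10,9)·!1 = 10·0 = 0
  i=10: C(10,10)·!0 = 1·1 = 1
Total = 2176.

2176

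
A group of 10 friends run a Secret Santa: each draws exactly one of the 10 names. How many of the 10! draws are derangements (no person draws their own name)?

Use !n = n·!(n-1) + (-1)^n.
!10 = 10·133496 + 1 = 1334961

1334961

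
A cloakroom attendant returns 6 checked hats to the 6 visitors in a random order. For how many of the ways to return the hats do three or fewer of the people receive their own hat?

704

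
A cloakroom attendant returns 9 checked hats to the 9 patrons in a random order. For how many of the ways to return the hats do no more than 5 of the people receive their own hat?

362675

Sum C(9,i)·!(9-i) for i = 0..5:
  i=0: C(9,0)·!9 = 1·133496 = 133496
  i=1: C(9,1)·!8 = 9·14833 = 133497
  i=2: C(9,2)·!7 = 36·1854 = 66744
  i=3: C(9,3)·!6 = 84·265 = 22260
  i=4: C(9,4)·!5 = 126·44 = 5544
  i=5: C(9,5)·!4 = 126·9 = 1134
Total = 362675.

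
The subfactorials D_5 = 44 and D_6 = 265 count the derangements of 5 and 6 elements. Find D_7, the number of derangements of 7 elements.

D_7 = (7-1)·(D_6 + D_5) = 6·(265 + 44) = 6·309 = 1854.

1854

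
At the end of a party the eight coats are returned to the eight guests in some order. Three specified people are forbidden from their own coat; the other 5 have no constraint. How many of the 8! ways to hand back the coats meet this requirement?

Inclusion-exclusion on the 3 forbidden self-matches:
Σ_{j=0}^{3} (-1)^j C(3,j)(8-j)!
= C(3,0)·8! - C(3,1)·7! + C(3,2)·6! - C(3,3)·5!
= 40320 - 15120 + 2160 - 120
= 27240

27240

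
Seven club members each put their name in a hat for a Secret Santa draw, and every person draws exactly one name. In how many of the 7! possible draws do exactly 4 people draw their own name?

70

Choose which 4 of the 7 are fixed: C(7,4) = 35.
The other 3 form a derangement: !3 = 2.
Total: 35 × 2 = 70.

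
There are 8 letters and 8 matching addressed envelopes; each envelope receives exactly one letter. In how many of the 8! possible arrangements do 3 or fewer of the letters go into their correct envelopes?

39549

# with exactly i fixed is C(8,i)·!(8-i); sum over i=0..3:
  i=0: C(8,0)·!8 = 1·14833 = 14833
  i=1: C(8,1)·!7 = 8·1854 = 14832
  i=2: C(8,2)·!6 = 28·265 = 7420
  i=3: C(8,3)·!5 = 56·44 = 2464
Total = 39549.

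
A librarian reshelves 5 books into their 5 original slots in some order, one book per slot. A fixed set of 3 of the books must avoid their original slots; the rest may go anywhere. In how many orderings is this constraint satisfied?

64

Let A_j be the event that the j-th constrained one is fixed. By inclusion-exclusion over the 3 events:
Σ_{j=0}^{3} (-1)^j C(3,j)(5-j)!
= C(3,0)·5! - C(3,1)·4! + C(3,2)·3! - C(3,3)·2!
= 120 - 72 + 18 - 2
= 64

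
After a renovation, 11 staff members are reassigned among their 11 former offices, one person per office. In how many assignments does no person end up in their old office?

14684570

The subfactorial !11 = [11!/e] (nearest integer).
11! = 39916800, and 39916800/e ≈ 14684570.08, so !11 = 14684570.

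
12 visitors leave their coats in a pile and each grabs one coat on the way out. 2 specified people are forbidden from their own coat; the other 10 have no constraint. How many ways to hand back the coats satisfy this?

402796800

Let A_j be the event that the j-th constrained one is fixed. By inclusion-exclusion over the 2 events:
Σ_{j=0}^{2} (-1)^j C(2,j)(12-j)!
= C(2,0)·12! - C(2,1)·11! + C(2,2)·10!
= 479001600 - 79833600 + 3628800
= 402796800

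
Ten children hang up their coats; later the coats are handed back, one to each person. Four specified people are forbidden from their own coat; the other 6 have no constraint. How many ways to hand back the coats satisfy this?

2399760

Inclusion-exclusion on the 4 forbidden self-matches:
Σ_{j=0}^{4} (-1)^j C(4,j)(10-j)!
= C(4,0)·10! - C(4,1)·9! + C(4,2)·8! - C(4,3)·7! + C(4,4)·6!
= 3628800 - 1451520 + 241920 - 20160 + 720
= 2399760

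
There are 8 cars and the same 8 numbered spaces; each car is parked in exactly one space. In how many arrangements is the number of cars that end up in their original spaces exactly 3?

2464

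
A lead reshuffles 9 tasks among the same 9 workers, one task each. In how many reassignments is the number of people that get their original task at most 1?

266993

# with exactly i fixed is C(9,i)·!(9-i); sum over i=0..1:
  i=0: C(9,0)·!9 = 1·133496 = 133496
  i=1: C(9,1)·!8 = 9·14833 = 133497
Total = 266993.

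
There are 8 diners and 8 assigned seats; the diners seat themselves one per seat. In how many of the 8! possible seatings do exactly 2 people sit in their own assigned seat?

Pick the 2 fixed positions: C(8,2) = 28 ways.
The other 6 form a derangement: !6 = 265.
Total: 28 × 265 = 7420.

7420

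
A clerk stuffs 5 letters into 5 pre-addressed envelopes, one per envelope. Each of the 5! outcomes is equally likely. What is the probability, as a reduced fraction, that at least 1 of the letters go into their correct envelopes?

19/30

Favorable outcomes: Σ_{i≥1} C(5,i)·!(5-i) = 5·9 + 10·2 + 10·1 + 5·0 + 1·1 = 76.
Total outcomes: 5! = 120.
Probability = 76/120 = 19/30.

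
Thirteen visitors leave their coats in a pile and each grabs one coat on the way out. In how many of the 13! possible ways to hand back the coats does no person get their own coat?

2290792932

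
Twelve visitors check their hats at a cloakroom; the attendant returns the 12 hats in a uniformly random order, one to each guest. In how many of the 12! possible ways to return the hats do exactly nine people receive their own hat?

Choose which 9 of the 12 are fixed: C(12,9) = 220.
The other 3 form a derangement: !3 = 2.
Total: 220 × 2 = 440.

440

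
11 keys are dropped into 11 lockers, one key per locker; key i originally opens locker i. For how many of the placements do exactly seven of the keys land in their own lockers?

2970

Pick the 7 fixed positions: C(11,7) = 330 ways.
The remaining 4 must be deranged: !4 = 9.
Total: 330 × 9 = 2970.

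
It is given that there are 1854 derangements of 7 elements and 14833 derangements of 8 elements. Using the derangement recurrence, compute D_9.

D_9 = (9-1)·(D_8 + D_7) = 8·(14833 + 1854) = 8·16687 = 133496.

133496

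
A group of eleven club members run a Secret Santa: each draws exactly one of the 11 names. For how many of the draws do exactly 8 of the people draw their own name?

Pick the 8 fixed positions: C(11,8) = 165 ways.
The remaining 3 must be deranged: !3 = 2.
Total: 165 × 2 = 330.

330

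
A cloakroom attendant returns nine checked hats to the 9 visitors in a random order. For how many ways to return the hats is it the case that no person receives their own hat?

!9 = 9! · Σ_{k=0}^{9} (-1)^k/k!
= 9! - 9!/1! + 9!/2! - 9!/3! + 9!/4! - 9!/5! + 9!/6! - 9!/7! + 9!/8! - 9!/9!
= 362880 - 362880 + 181440 - 60480 + 15120 - 3024 + 504 - 72 + 9 - 1
= 133496

133496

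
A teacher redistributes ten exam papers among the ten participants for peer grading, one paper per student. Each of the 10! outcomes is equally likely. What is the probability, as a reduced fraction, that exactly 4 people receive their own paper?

53/3456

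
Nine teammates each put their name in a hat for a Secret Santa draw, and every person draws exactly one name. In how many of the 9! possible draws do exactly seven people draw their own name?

Choose which 7 of the 9 are fixed: C(9,7) = 36.
The other 2 form a derangement: !2 = 1.
Total: 36 × 1 = 36.

36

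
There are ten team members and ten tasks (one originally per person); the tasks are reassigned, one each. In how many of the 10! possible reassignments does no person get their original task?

The subfactorial !10 = [10!/e] (nearest integer).
10! = 3628800, and 3628800/e ≈ 1334960.92, so !10 = 1334961.

1334961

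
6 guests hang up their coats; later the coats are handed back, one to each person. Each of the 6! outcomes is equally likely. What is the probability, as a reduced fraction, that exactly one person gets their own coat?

11/30

Favorable outcomes: C(6,1)·!5 = 6·44 = 264.
Total outcomes: 6! = 720.
Probability = 264/720 = 11/30.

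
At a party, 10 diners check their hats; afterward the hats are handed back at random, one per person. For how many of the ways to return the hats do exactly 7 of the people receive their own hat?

240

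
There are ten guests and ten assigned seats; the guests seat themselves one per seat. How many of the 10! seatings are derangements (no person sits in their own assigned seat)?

The number of derangements of 10 is !10 = Σ_{k=0}^{10} (-1)^k·10!/k!
= 10! - 10!/1! + 10!/2! - 10!/3! + 10!/4! - 10!/5! + 10!/6! - 10!/7! + 10!/8! - 10!/9! + 10!/10!
= 3628800 - 3628800 + 1814400 - 604800 + 151200 - 30240 + 5040 - 720 + 90 - 10 + 1
= 1334961

1334961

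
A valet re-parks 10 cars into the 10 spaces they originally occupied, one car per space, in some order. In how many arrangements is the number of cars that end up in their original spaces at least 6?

Sum C(10,i)·!(10-i) for i = 6..10:
  i=6: C(10,6)·!4 = 210·9 = 1890
  i=7: C(10,7)·!3 = 120·2 = 240
  i=8: C(10,8)·!2 = 45·1 = 45
  i=9: C(10,9)·!1 = 10·0 = 0
  i=10: C(10,10)·!0 = 1·1 = 1
Total = 2176.

2176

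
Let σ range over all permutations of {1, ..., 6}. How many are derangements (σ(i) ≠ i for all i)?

!6 = 6! · Σ_{k=0}^{6} (-1)^k/k!
= 6! - 6!/1! + 6!/2! - 6!/3! + 6!/4! - 6!/5! + 6!/6!
= 720 - 720 + 360 - 120 + 30 - 6 + 1
= 265

265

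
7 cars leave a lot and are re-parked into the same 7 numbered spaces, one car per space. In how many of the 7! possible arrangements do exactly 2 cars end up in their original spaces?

Choose which 2 of the 7 are fixed: C(7,2) = 21.
The other 5 form a derangement: !5 = 44.
Total: 21 × 44 = 924.

924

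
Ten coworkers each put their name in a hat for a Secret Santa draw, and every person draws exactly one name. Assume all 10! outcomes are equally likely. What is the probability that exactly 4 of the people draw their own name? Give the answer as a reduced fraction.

Favorable outcomes: C(10,4)·!6 = 210·265 = 55650.
Total outcomes: 10! = 3628800.
Probability = 55650/3628800 = 53/3456.

53/3456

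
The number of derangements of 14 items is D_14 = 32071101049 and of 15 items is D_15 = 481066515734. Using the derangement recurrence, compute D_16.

7697064251745

D_16 = (16-1)·(D_15 + D_14) = 15·(481066515734 + 32071101049) = 15·513137616783 = 7697064251745.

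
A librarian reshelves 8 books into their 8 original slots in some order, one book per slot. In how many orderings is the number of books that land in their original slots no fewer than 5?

141

Sum C(8,i)·!(8-i) for i = 5..8:
  i=5: C(8,5)·!3 = 56·2 = 112
  i=6: C(8,6)·!2 = 28·1 = 28
  i=7: C(8,7)·!1 = 8·0 = 0
  i=8: C(8,8)·!0 = 1·1 = 1
Total = 141.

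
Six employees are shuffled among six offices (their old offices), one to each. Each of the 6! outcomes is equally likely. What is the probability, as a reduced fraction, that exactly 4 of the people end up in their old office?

Favorable outcomes: C(6,4)·!2 = 15·1 = 15.
Total outcomes: 6! = 720.
Probability = 15/720 = 1/48.

1/48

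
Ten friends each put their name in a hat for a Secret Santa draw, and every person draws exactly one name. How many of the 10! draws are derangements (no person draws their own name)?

!10 is the nearest integer to 10!/e.
10! = 3628800, and 3628800/e ≈ 1334960.92, so !10 = 1334961.

1334961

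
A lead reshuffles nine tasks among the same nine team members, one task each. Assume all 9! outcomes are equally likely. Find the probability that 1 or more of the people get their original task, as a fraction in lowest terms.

28673/45360

Favorable outcomes: Σ_{i≥1} C(9,i)·!(9-i) = 9·14833 + 36·1854 + 84·265 + 126·44 + 126·9 + 84·2 + 36·1 + 9·0 + 1·1 = 229384.
Total outcomes: 9! = 362880.
Probability = 229384/362880 = 28673/45360.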